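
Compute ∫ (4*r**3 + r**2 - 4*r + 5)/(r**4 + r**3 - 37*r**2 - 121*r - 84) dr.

Factor the denominator: (r - 7)*(r + 1)*(r + 3)*(r + 4).
Partial-fraction decomposition: 73/(11*(r + 4)) - 41/(10*(r + 3)) - 1/(8*(r + 1)) + 699/(440*(r - 7)).
Integrate each term: A/(r−a) contributes A·log|r−a|.

699*log(r - 7)/440 - log(r + 1)/8 - 41*log(r + 3)/10 + 73*log(r + 4)/11 + C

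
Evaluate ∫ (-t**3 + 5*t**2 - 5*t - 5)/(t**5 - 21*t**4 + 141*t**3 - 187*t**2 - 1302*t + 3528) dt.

193*log(t - 7)/50 - 71*log(t - 6)/18 + log(t - 4)/14 + 41*log(t + 3)/3150 + 23/(5*t - 35) + C

Factor the denominator: (t - 7)**2*(t - 6)*(t - 4)*(t + 3).
Partial-fraction decomposition: 41/(3150*(t + 3)) + 1/(14*(t - 4)) - 71/(18*(t - 6)) + 193/(50*(t - 7)) - 23/(5*(t - 7)**2).
Integrate each term; A/(t−a) gives A·log|t−a|; A/(t−a)² gives −A/(t−a).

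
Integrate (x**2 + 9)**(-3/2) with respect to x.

Substitute x = 3·tan(θ), so dx = 3·sec(θ)^2 dθ and the radical becomes sqrt(x**2 + 9) = 3·sec(θ) by the Pythagorean identity.
Integrate the resulting trig expression in θ, then back-substitute tan(θ) = x/3, sec(θ) = sqrt(x**2 + 9)/3 (absorbing any constant into C).

x/(9*sqrt(x**2 + 9)) + C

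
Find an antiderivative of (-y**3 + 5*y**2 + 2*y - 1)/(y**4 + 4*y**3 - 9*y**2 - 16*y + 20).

15*log(y - 2)/28 - 5*log(y - 1)/18 + 23*log(y + 2)/36 - 239*log(y + 5)/126 + C

Factor the denominator: (y - 2)*(y - 1)*(y + 2)*(y + 5).
Partial-fraction decomposition: -239/(126*(y + 5)) + 23/(36*(y + 2)) - 5/(18*(y - 1)) + 15/(28*(y - 2)).
Integrate each term: A/(y−a) contributes A·log|y−a|.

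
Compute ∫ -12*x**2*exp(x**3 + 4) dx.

-4*exp(x**3 + 4) + C

Let u = x**3 + 4, so du = (3*x**2) dx.
Rewriting, the integral becomes -4·∫ e^u du = -4·e^u.
Substituting back, u = x**3 + 4.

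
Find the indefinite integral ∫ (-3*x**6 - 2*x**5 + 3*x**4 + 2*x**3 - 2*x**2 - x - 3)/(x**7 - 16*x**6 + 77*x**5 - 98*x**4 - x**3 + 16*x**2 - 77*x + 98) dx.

Factor the denominator: (x - 7)**2*(x - 2)*(x - 1)*(x + 1)*(x**2 + 1).
Partial-fraction decomposition: -(3*x - 79)/(2500*(x**2 + 1)) - 1/(192*(x + 1)) + 1/(24*(x - 1)) - 41/(75*(x - 2)) - 298631/(120000*(x - 7)) - 6313/(200*(x - 7)**2).
Integrate each term; A/(x−a) gives A·log|x−a|; the (Bx+D)/(x²+p²) term gives a log and an atan.

-298631*log(x - 7)/120000 - 41*log(x - 2)/75 + log(x - 1)/24 - log(x + 1)/192 - 3*log(x**2 + 1)/5000 + 79*atan(x)/2500 + 6313/(200*x - 1400) + C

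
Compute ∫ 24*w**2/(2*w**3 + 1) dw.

4*log(2*w**3 + 1) + C

Let u = 2*w**3 + 1, so du = (6*w**2) dw.
Rewriting, the integral becomes 4·∫ 1/u du = 4·log(u).
Substituting back, u = 2*w**3 + 1.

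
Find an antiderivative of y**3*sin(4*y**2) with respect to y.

Let u = y², du = 2y dy; rewrite as (1/2)∫ u^1·sin(4u) du.
Now integrate by parts 1 time.

-y**2*cos(4*y**2)/8 + sin(4*y**2)/32 + C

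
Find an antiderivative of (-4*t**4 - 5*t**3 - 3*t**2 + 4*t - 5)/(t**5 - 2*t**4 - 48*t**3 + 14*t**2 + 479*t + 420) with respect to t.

Factor the denominator: (t - 7)*(t - 4)*(t + 1)*(t + 3)*(t + 5).
Partial-fraction decomposition: -1975/(864*(t + 5)) + 233/(280*(t + 3)) - 11/(320*(t + 1)) + 1381/(945*(t - 4)) - 11443/(2880*(t - 7)).
Integrate each term: A/(t−a) contributes A·log|t−a|.

-11443*log(t - 7)/2880 + 1381*log(t - 4)/945 - 11*log(t + 1)/320 + 233*log(t + 3)/280 - 1975*log(t + 5)/864 + C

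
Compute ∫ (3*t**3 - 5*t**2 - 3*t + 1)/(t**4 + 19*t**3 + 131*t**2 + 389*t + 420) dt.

-29*log(t + 3)/2 + 259*log(t + 4)/3 - 121*log(t + 5) + 313*log(t + 7)/6 + C

Factor the denominator: (t + 3)*(t + 4)*(t + 5)*(t + 7).
Partial-fraction decomposition: 313/(6*(t + 7)) - 121/(t + 5) + 259/(3*(t + 4)) - 29/(2*(t + 3)).
Integrate each term: A/(t−a) contributes A·log|t−a|.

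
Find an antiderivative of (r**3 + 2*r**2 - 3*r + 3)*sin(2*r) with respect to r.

-r**3*cos(2*r)/2 + 3*r**2*sin(2*r)/4 - r**2*cos(2*r) + r*sin(2*r) + 9*r*cos(2*r)/4 - 9*sin(2*r)/8 - cos(2*r) + C

Use integration by parts with u = r**3 + 2*r**2 - 3*r + 3, dv = sin(2*r) dr, so v = -cos(2*r)/2.
Apply parts 3 times (tabular method): alternate signs, differentiate u down to 0, integrate dv up.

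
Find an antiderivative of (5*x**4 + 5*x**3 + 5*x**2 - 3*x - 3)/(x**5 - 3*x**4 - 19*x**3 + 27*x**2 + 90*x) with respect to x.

Factor the denominator: x*(x - 5)*(x - 3)*(x + 2)*(x + 3).
Partial-fraction decomposition: 107/(48*(x + 3)) - 9/(10*(x + 2)) - 191/(60*(x - 3)) + 551/(80*(x - 5)) - 1/(30*x).
Integrate each term: A/(x−a) contributes A·log|x−a|.

-log(x)/30 + 551*log(x - 5)/80 - 191*log(x - 3)/60 - 9*log(x + 2)/10 + 107*log(x + 3)/48 + C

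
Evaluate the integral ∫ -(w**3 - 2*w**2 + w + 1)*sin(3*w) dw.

w**3*cos(3*w)/3 - w**2*sin(3*w)/3 - 2*w**2*cos(3*w)/3 + 4*w*sin(3*w)/9 + w*cos(3*w)/9 - sin(3*w)/27 + 13*cos(3*w)/27 + C

Use integration by parts with u = w**3 - 2*w**2 + w + 1, dv = -sin(3*w) dw, so v = cos(3*w)/3.
Apply parts 3 times (tabular method): alternate signs, differentiate u down to 0, integrate dv up.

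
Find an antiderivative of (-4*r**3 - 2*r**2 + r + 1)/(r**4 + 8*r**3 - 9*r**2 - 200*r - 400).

Factor the denominator: (r - 5)*(r + 4)**2*(r + 5).
Partial-fraction decomposition: -223/(5*(r + 5)) + 3343/(81*(r + 4)) - 221/(9*(r + 4)**2) - 272/(405*(r - 5)).
Integrate each term; A/(r−a) gives A·log|r−a|; A/(r−a)² gives −A/(r−a).

-272*log(r - 5)/405 + 3343*log(r + 4)/81 - 223*log(r + 5)/5 + 221/(9*r + 36) + C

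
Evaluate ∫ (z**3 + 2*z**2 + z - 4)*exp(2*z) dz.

(4*z**3 + 2*z**2 + 2*z - 17)*exp(2*z)/8 + C

Use integration by parts with u = z**3 + 2*z**2 + z - 4, dv = exp(2*z) dz, so v = exp(2*z)/2.
Apply parts 3 times (tabular method): alternate signs, differentiate u down to 0, integrate dv up.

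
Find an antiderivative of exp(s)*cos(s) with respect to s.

exp(s)*sin(s)/2 + exp(s)*cos(s)/2 + C

Let I denote the integral. Integrate by parts with u = cos(s), dv = exp(s) ds, so v = exp(s): I = exp(s)*cos(s) + ∫ exp(s)*sin(s) ds.
Apply parts again with u = sin(s), dv = exp(s) ds: ∫ exp(s)*sin(s) ds = exp(s)*sin(s) − I. Substituting back brings back I: I = exp(s)*sin(s) + exp(s)*cos(s) − I.
Solving for I: (1 + 1)·I equals the remaining terms, so I = (1/2)·(exp(s)*sin(s) + exp(s)*cos(s)).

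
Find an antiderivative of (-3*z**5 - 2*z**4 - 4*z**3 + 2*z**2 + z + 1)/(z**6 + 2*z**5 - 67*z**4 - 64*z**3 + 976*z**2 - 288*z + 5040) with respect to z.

-5341*log(z - 6)/1248 + 11069*log(z - 5)/3828 + 21667*log(z + 6)/5280 - 47083*log(z + 7)/8268 - 1287*log(z**2 + 4)/122960 - 1273*atan(z/2)/122960 + C

Factor the denominator: (z - 6)*(z - 5)*(z + 6)*(z + 7)*(z**2 + 4).
Partial-fraction decomposition: -(1287*z + 1273)/(61480*(z**2 + 4)) - 47083/(8268*(z + 7)) + 21667/(5280*(z + 6)) + 11069/(3828*(z - 5)) - 5341/(1248*(z - 6)).
Integrate each term; A/(z−a) gives A·log|z−a|; the (Bz+D)/(z²+p²) term gives a log and an atan.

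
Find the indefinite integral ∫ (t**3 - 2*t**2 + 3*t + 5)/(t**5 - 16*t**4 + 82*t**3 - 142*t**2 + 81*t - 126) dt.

Factor the denominator: (t - 7)*(t - 6)*(t - 3)*(t**2 + 1).
Partial-fraction decomposition: -(78*t + 61)/(1850*(t**2 + 1)) + 23/(120*(t - 3)) - 167/(111*(t - 6)) + 271/(200*(t - 7)).
Integrate each term; A/(t−a) gives A·log|t−a|; the (Bt+D)/(t²+p²) term gives a log and an atan.

271*log(t - 7)/200 - 167*log(t - 6)/111 + 23*log(t - 3)/120 - 39*log(t**2 + 1)/1850 - 61*atan(t)/1850 + C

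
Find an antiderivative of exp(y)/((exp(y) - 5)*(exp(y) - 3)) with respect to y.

Let u = e^y, du = e^y dy.
The integral becomes ∫ du/((u-5)(u-3)); decompose into partial fractions.

log(exp(y) - 5)/2 - log(exp(y) - 3)/2 + C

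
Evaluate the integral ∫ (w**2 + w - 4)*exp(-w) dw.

(-w**2 - 3*w + 1)*exp(-w) + C

Use integration by parts with u = w**2 + w - 4, dv = exp(-w) dw, so v = -exp(-w).
Apply parts 2 times (tabular method): alternate signs, differentiate u down to 0, integrate dv up.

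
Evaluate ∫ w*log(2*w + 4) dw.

Use integration by parts with u = log(2*w + 4), dv = w dw.
Then du = 2/(2*w + 4) dw and v = w**2/2.

w**2*log(2*w + 4)/2 - w**2/4 + w - 2*log(w + 2) + C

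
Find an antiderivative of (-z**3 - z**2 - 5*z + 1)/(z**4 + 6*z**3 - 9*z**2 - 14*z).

-log(z)/14 - 7*log(z - 2)/18 + log(z + 1)/3 - 55*log(z + 7)/63 + C

Factor the denominator: z*(z - 2)*(z + 1)*(z + 7).
Partial-fraction decomposition: -55/(63*(z + 7)) + 1/(3*(z + 1)) - 7/(18*(z - 2)) - 1/(14*z).
Integrate each term: A/(z−a) contributes A·log|z−a|.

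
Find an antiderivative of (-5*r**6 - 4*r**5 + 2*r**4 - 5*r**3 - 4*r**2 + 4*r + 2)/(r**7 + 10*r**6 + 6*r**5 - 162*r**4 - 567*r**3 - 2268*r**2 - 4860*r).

Factor the denominator: r*(r - 5)*(r + 3)*(r + 6)**2*(r**2 + 9).
Partial-fraction decomposition: (3017*r + 47793)/(41310*(r**2 + 9)) - 1147391/(294030*(r + 6)) + 19867/(891*(r + 6)**2) - 1211/(1944*(r + 3)) - 45039/(82280*(r - 5)) - 1/(2430*r).
Integrate each term; A/(r−a) gives A·log|r−a|; the (Br+D)/(r²+p²) term gives a log and an atan.

-log(r)/2430 - 45039*log(r - 5)/82280 - 1211*log(r + 3)/1944 - 1147391*log(r + 6)/294030 + 3017*log(r**2 + 9)/82620 + 15931*atan(r/3)/41310 - 19867/(891*r + 5346) + C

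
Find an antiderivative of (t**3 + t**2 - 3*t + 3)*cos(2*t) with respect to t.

t**3*sin(2*t)/2 + t**2*sin(2*t)/2 + 3*t**2*cos(2*t)/4 - 9*t*sin(2*t)/4 + t*cos(2*t)/2 + 5*sin(2*t)/4 - 9*cos(2*t)/8 + C

Use integration by parts with u = t**3 + t**2 - 3*t + 3, dv = cos(2*t) dt, so v = sin(2*t)/2.
Apply parts 3 times (tabular method): alternate signs, differentiate u down to 0, integrate dv up.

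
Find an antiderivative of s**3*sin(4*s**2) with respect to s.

Let u = s², du = 2s ds; rewrite as (1/2)∫ u^1·sin(4u) du.
Now integrate by parts 1 time.

-s**2*cos(4*s**2)/8 + sin(4*s**2)/32 + C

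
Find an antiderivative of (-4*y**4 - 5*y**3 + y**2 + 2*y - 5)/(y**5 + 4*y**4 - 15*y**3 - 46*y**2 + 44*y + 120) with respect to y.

Factor the denominator: (y - 3)*(y - 2)*(y + 2)**2*(y + 5).
Partial-fraction decomposition: -1865/(504*(y + 5)) + 3757/(3600*(y + 2)) - 29/(60*(y + 2)**2) + 101/(112*(y - 2)) - 449/(200*(y - 3)).
Integrate each term; A/(y−a) gives A·log|y−a|; A/(y−a)² gives −A/(y−a).

-449*log(y - 3)/200 + 101*log(y - 2)/112 + 3757*log(y + 2)/3600 - 1865*log(y + 5)/504 + 29/(60*y + 120) + C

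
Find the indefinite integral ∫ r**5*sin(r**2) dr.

-r**4*cos(r**2)/2 + r**2*sin(r**2) + cos(r**2) + C

Let u = r², du = 2r dr; rewrite as (1/2)∫ u^2·sin(1u) du.
Now integrate by parts 2 times.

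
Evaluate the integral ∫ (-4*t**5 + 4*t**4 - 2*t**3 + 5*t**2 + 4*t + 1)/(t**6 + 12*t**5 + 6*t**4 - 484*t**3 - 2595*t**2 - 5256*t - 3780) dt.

-14509*log(t - 7)/35100 - 221*log(t + 2)/108 - 6611*log(t + 3)/225 + 3839*log(t + 5)/36 - 36877*log(t + 6)/468 - 346/(15*t + 45) + C

Factor the denominator: (t - 7)*(t + 2)*(t + 3)**2*(t + 5)*(t + 6).
Partial-fraction decomposition: -36877/(468*(t + 6)) + 3839/(36*(t + 5)) - 6611/(225*(t + 3)) + 346/(15*(t + 3)**2) - 221/(108*(t + 2)) - 14509/(35100*(t - 7)).
Integrate each term; A/(t−a) gives A·log|t−a|; A/(t−a)² gives −A/(t−a).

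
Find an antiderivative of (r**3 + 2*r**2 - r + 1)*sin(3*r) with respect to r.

-r**3*cos(3*r)/3 + r**2*sin(3*r)/3 - 2*r**2*cos(3*r)/3 + 4*r*sin(3*r)/9 + 5*r*cos(3*r)/9 - 5*sin(3*r)/27 - 5*cos(3*r)/27 + C

Use integration by parts with u = r**3 + 2*r**2 - r + 1, dv = sin(3*r) dr, so v = -cos(3*r)/3.
Apply parts 3 times (tabular method): alternate signs, differentiate u down to 0, integrate dv up.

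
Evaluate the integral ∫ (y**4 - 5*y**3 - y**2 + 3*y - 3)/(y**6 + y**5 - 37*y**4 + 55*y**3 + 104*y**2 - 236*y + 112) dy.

-71*log(y - 4)/1188 + 25*log(y - 2)/72 - 115*log(y - 1)/576 + 43*log(y + 2)/1080 - 4043*log(y + 7)/31680 + 5/(72*y - 72) + C

Factor the denominator: (y - 4)*(y - 2)*(y - 1)**2*(y + 2)*(y + 7).
Partial-fraction decomposition: -4043/(31680*(y + 7)) + 43/(1080*(y + 2)) - 115/(576*(y - 1)) - 5/(72*(y - 1)**2) + 25/(72*(y - 2)) - 71/(1188*(y - 4)).
Integrate each term; A/(y−a) gives A·log|y−a|; A/(y−a)² gives −A/(y−a).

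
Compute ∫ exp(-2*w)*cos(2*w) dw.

exp(-2*w)*sin(2*w)/4 - exp(-2*w)*cos(2*w)/4 + C

Let I denote the integral. Integrate by parts with u = cos(2*w), dv = exp(-2*w) dw, so v = -exp(-2*w)/2: I = -exp(-2*w)*cos(2*w)/2 − ∫ exp(-2*w)*sin(2*w) dw.
Apply parts again with u = sin(2*w), dv = exp(-2*w) dw: ∫ exp(-2*w)*sin(2*w) dw = -exp(-2*w)*sin(2*w)/2 + I. Substituting back brings back I: I = exp(-2*w)*sin(2*w)/2 - exp(-2*w)*cos(2*w)/2 − I.
Solving for I: (1 + 1)·I equals the remaining terms, so I = (1/2)·(exp(-2*w)*sin(2*w)/2 - exp(-2*w)*cos(2*w)/2).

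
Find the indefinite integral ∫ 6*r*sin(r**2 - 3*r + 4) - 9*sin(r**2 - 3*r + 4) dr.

Let u = r**2 - 3*r + 4, so du = (2*r - 3) dr.
Rewriting, the integral becomes 3·∫ sin(u) du = 3·-cos(u).
Substituting back, u = r**2 - 3*r + 4.

-3*cos(r**2 - 3*r + 4) + C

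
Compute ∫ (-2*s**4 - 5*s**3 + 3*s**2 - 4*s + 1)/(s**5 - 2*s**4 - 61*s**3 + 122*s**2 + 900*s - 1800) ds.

-3587*log(s - 6)/528 + 1819*log(s - 5)/330 - 67*log(s - 2)/672 + 529*log(s + 5)/770 - 1379*log(s + 6)/1056 + C

Factor the denominator: (s - 6)*(s - 5)*(s - 2)*(s + 5)*(s + 6).
Partial-fraction decomposition: -1379/(1056*(s + 6)) + 529/(770*(s + 5)) - 67/(672*(s - 2)) + 1819/(330*(s - 5)) - 3587/(528*(s - 6)).
Integrate each term: A/(s−a) contributes A·log|s−a|.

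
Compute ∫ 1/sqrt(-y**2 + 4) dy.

asin(y/2) + C

Substitute y = 2·sin(θ), so dy = 2·cos(θ) dθ and the radical becomes sqrt(-y**2 + 4) = 2·cos(θ) by the Pythagorean identity.
Integrate the resulting trig expression in θ, then back-substitute θ = asin(y/2), sin(θ) = y/2, cos(θ) = sqrt(-y**2 + 4)/2 (absorbing any constant into C).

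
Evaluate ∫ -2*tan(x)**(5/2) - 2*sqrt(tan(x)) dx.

Let u = tan(x), so du = (tan(x)**2 + 1) dx.
Rewriting, the integral becomes -2·∫ √u du = -2·(2/3)u^(3/2).
Substituting back, u = tan(x).

-4*tan(x)**(3/2)/3 + C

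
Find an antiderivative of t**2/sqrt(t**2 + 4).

t*sqrt(t**2 + 4)/2 - 2*log(t + sqrt(t**2 + 4)) + C

Substitute t = 2·tan(θ), so dt = 2·sec(θ)^2 dθ and the radical becomes sqrt(t**2 + 4) = 2·sec(θ) by the Pythagorean identity.
Integrate the resulting trig expression in θ, then back-substitute tan(θ) = t/2, sec(θ) = sqrt(t**2 + 4)/2 (absorbing any constant into C).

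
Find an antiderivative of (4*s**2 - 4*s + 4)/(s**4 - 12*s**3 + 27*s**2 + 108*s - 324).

-100*log(s - 6)/243 + 14*log(s - 3)/27 - 26*log(s + 3)/243 - 124/(27*s - 162) + C

Factor the denominator: (s - 6)**2*(s - 3)*(s + 3).
Partial-fraction decomposition: -26/(243*(s + 3)) + 14/(27*(s - 3)) - 100/(243*(s - 6)) + 124/(27*(s - 6)**2).
Integrate each term; A/(s−a) gives A·log|s−a|; A/(s−a)² gives −A/(s−a).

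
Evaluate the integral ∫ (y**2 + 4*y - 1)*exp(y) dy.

Use integration by parts with u = y**2 + 4*y - 1, dv = exp(y) dy, so v = exp(y).
Apply parts 2 times (tabular method): alternate signs, differentiate u down to 0, integrate dv up.

(y**2 + 2*y - 3)*exp(y) + C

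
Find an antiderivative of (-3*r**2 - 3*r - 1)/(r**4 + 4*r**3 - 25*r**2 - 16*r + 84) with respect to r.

Factor the denominator: (r - 3)*(r - 2)*(r + 2)*(r + 7).
Partial-fraction decomposition: 127/(450*(r + 7)) - 7/(100*(r + 2)) + 19/(36*(r - 2)) - 37/(50*(r - 3)).
Integrate each term: A/(r−a) contributes A·log|r−a|.

-37*log(r - 3)/50 + 19*log(r - 2)/36 - 7*log(r + 2)/100 + 127*log(r + 7)/450 + C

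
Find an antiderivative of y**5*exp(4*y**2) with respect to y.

(8*y**4 - 4*y**2 + 1)*exp(4*y**2)/64 + C

Let u = y², du = 2y dy; rewrite as (1/2)∫ u^2·exp(4u) du.
Now integrate by parts 2 times.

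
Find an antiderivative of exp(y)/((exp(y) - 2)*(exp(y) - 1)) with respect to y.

Let u = e^y, du = e^y dy.
The integral becomes ∫ du/((u-2)(u-1)); decompose into partial fractions.

log(exp(y) - 2) - log(exp(y) - 1) + C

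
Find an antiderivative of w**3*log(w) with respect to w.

Use integration by parts with u = log(w), dv = w**3 dw.
Then du = 1/w dw and v = w**4/4.

w**4*log(w)/4 - w**4/16 + C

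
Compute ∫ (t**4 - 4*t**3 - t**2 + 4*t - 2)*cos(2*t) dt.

t**4*sin(2*t)/2 - 2*t**3*sin(2*t) + t**3*cos(2*t) - 2*t**2*sin(2*t) - 3*t**2*cos(2*t) + 5*t*sin(2*t) - 2*t*cos(2*t) + 5*cos(2*t)/2 + C

Use integration by parts with u = t**4 - 4*t**3 - t**2 + 4*t - 2, dv = cos(2*t) dt, so v = sin(2*t)/2.
Apply parts 4 times (tabular method): alternate signs, differentiate u down to 0, integrate dv up.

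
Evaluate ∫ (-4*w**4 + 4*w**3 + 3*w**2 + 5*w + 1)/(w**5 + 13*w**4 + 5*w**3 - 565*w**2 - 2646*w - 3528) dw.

-8049*log(w - 7)/20020 + 419*log(w + 3)/120 - 417*log(w + 4)/22 + 5969*log(w + 6)/78 - 3621*log(w + 7)/56 + C

Factor the denominator: (w - 7)*(w + 3)*(w + 4)*(w + 6)*(w + 7).
Partial-fraction decomposition: -3621/(56*(w + 7)) + 5969/(78*(w + 6)) - 417/(22*(w + 4)) + 419/(120*(w + 3)) - 8049/(20020*(w - 7)).
Integrate each term: A/(w−a) contributes A·log|w−a|.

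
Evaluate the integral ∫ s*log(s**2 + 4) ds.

s**2*log(s**2 + 4)/2 - s**2/2 + 2*log(s**2 + 4) + C

Let u = s**2 + 4, so du = (2*s) ds.
The integral becomes (1/2)·∫ log(u) du; integrate by parts with u′=log(u), dv′=du.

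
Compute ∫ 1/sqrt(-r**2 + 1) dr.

asin(r) + C

Substitute r = sin(θ), so dr = cos(θ) dθ and the radical becomes sqrt(-r**2 + 1) = cos(θ) by the Pythagorean identity.
Integrate the resulting trig expression in θ, then back-substitute θ = asin(r), sin(θ) = r, cos(θ) = sqrt(-r**2 + 1) (absorbing any constant into C).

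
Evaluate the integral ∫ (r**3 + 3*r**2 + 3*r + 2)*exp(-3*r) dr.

Use integration by parts with u = r**3 + 3*r**2 + 3*r + 2, dv = exp(-3*r) dr, so v = -exp(-3*r)/3.
Apply parts 3 times (tabular method): alternate signs, differentiate u down to 0, integrate dv up.

(-9*r**3 - 36*r**2 - 51*r - 35)*exp(-3*r)/27 + C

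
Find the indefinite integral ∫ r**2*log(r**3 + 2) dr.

r**3*log(r**3 + 2)/3 - r**3/3 + 2*log(r**3 + 2)/3 + C

Let u = r**3 + 2, so du = (3*r**2) dr.
The integral becomes (1/3)·∫ log(u) du; integrate by parts with u′=log(u), dv′=du.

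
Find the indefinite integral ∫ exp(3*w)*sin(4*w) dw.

Let I denote the integral. Integrate by parts with u = sin(4*w), dv = exp(3*w) dw, so v = exp(3*w)/3: I = exp(3*w)*sin(4*w)/3 − (4/3)·∫ exp(3*w)*cos(4*w) dw.
Apply parts again with u = cos(4*w), dv = exp(3*w) dw: ∫ exp(3*w)*cos(4*w) dw = exp(3*w)*cos(4*w)/3 + (4/3)·I. Substituting back brings back I: I = exp(3*w)*sin(4*w)/3 - 4*exp(3*w)*cos(4*w)/9 − (16/9)·I.
Solving for I: (1 + 16/9)·I equals the remaining terms, so I = (9/25)·(exp(3*w)*sin(4*w)/3 - 4*exp(3*w)*cos(4*w)/9).

3*exp(3*w)*sin(4*w)/25 - 4*exp(3*w)*cos(4*w)/25 + C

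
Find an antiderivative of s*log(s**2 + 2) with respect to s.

Let u = s**2 + 2, so du = (2*s) ds.
The integral becomes (1/2)·∫ log(u) du; integrate by parts with u′=log(u), dv′=du.

s**2*log(s**2 + 2)/2 - s**2/2 + log(s**2 + 2) + C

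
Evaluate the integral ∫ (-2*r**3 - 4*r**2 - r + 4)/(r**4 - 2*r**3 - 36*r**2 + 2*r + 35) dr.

Factor the denominator: (r - 7)*(r - 1)*(r + 1)*(r + 5).
Partial-fraction decomposition: -53/(96*(r + 5)) + 3/(64*(r + 1)) + 1/(24*(r - 1)) - 295/(192*(r - 7)).
Integrate each term: A/(r−a) contributes A·log|r−a|.

-295*log(r - 7)/192 + log(r - 1)/24 + 3*log(r + 1)/64 - 53*log(r + 5)/96 + C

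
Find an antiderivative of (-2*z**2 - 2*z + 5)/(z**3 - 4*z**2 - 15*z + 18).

-79*log(z - 6)/45 - log(z - 1)/20 - 7*log(z + 3)/36 + C

Factor the denominator: (z - 6)*(z - 1)*(z + 3).
Partial-fraction decomposition: -7/(36*(z + 3)) - 1/(20*(z - 1)) - 79/(45*(z - 6)).
Integrate each term: A/(z−a) contributes A·log|z−a|.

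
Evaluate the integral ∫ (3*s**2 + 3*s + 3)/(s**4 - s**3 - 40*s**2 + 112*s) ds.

3*log(s)/112 + 243*log(s - 4)/1936 - 129*log(s + 7)/847 - 63/(44*s - 176) + C

Factor the denominator: s*(s - 4)**2*(s + 7).
Partial-fraction decomposition: -129/(847*(s + 7)) + 243/(1936*(s - 4)) + 63/(44*(s - 4)**2) + 3/(112*s).
Integrate each term; A/(s−a) gives A·log|s−a|; A/(s−a)² gives −A/(s−a).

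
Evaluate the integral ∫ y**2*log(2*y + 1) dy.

Use integration by parts with u = log(2*y + 1), dv = y**2 dy.
Then du = 2/(2*y + 1) dy and v = y**3/3.

y**3*log(2*y + 1)/3 - y**3/9 + y**2/12 - y/12 + log(2*y + 1)/24 + C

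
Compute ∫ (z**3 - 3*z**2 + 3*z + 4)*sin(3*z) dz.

Use integration by parts with u = z**3 - 3*z**2 + 3*z + 4, dv = sin(3*z) dz, so v = -cos(3*z)/3.
Apply parts 3 times (tabular method): alternate signs, differentiate u down to 0, integrate dv up.

-z**3*cos(3*z)/3 + z**2*sin(3*z)/3 + z**2*cos(3*z) - 2*z*sin(3*z)/3 - 7*z*cos(3*z)/9 + 7*sin(3*z)/27 - 14*cos(3*z)/9 + C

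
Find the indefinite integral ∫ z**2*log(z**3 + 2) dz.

Let u = z**3 + 2, so du = (3*z**2) dz.
The integral becomes (1/3)·∫ log(u) du; integrate by parts with u′=log(u), dv′=du.

z**3*log(z**3 + 2)/3 - z**3/3 + 2*log(z**3 + 2)/3 + C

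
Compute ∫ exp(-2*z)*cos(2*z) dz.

Let I denote the integral. Integrate by parts with u = cos(2*z), dv = exp(-2*z) dz, so v = -exp(-2*z)/2: I = -exp(-2*z)*cos(2*z)/2 − ∫ exp(-2*z)*sin(2*z) dz.
Apply parts again with u = sin(2*z), dv = exp(-2*z) dz: ∫ exp(-2*z)*sin(2*z) dz = -exp(-2*z)*sin(2*z)/2 + I. Substituting back brings back I: I = exp(-2*z)*sin(2*z)/2 - exp(-2*z)*cos(2*z)/2 − I.
Solving for I: (1 + 1)·I equals the remaining terms, so I = (1/2)·(exp(-2*z)*sin(2*z)/2 - exp(-2*z)*cos(2*z)/2).

exp(-2*z)*sin(2*z)/4 - exp(-2*z)*cos(2*z)/4 + C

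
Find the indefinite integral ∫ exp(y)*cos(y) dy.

Let I denote the integral. Integrate by parts with u = cos(y), dv = exp(y) dy, so v = exp(y): I = exp(y)*cos(y) + ∫ exp(y)*sin(y) dy.
Apply parts again with u = sin(y), dv = exp(y) dy: ∫ exp(y)*sin(y) dy = exp(y)*sin(y) − I. Substituting back brings back I: I = exp(y)*sin(y) + exp(y)*cos(y) − I.
Solving for I: (1 + 1)·I equals the remaining terms, so I = (1/2)·(exp(y)*sin(y) + exp(y)*cos(y)).

exp(y)*sin(y)/2 + exp(y)*cos(y)/2 + C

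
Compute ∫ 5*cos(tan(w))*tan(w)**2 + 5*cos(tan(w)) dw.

Let u = tan(w), so du = (tan(w)**2 + 1) dw.
Rewriting, the integral becomes 5·∫ cos(u) du = 5·sin(u).
Substituting back, u = tan(w).

5*sin(tan(w)) + C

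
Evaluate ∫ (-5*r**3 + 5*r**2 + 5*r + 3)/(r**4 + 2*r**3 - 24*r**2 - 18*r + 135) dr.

Factor the denominator: (r - 3)**2*(r + 3)*(r + 5).
Partial-fraction decomposition: -91/(16*(r + 5)) + 7/(3*(r + 3)) - 79/(48*(r - 3)) - 3/(2*(r - 3)**2).
Integrate each term; A/(r−a) gives A·log|r−a|; A/(r−a)² gives −A/(r−a).

-79*log(r - 3)/48 + 7*log(r + 3)/3 - 91*log(r + 5)/16 + 3/(2*r - 6) + C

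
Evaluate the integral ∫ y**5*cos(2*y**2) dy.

y**4*sin(2*y**2)/4 + y**2*cos(2*y**2)/4 - sin(2*y**2)/8 + C

Let u = y², du = 2y dy; rewrite as (1/2)∫ u^2·cos(2u) du.
Now integrate by parts 2 times.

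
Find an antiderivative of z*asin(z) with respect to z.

z**2*asin(z)/2 + z*sqrt(-z**2 + 1)/4 - asin(z)/4 + C

Use integration by parts with u = arcsin(z), dv = z dz.
Then du = 1/sqrt(-z**2 + 1) dz.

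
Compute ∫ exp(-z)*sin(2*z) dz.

-exp(-z)*sin(2*z)/5 - 2*exp(-z)*cos(2*z)/5 + C

Let I denote the integral. Integrate by parts with u = sin(2*z), dv = exp(-z) dz, so v = -exp(-z): I = -exp(-z)*sin(2*z) + 2·∫ exp(-z)*cos(2*z) dz.
Apply parts again with u = cos(2*z), dv = exp(-z) dz: ∫ exp(-z)*cos(2*z) dz = -exp(-z)*cos(2*z) − 2·I. Substituting back brings back I: I = -exp(-z)*sin(2*z) - 2*exp(-z)*cos(2*z) − 4·I.
Solving for I: (1 + 4)·I equals the remaining terms, so I = (1/5)·(-exp(-z)*sin(2*z) - 2*exp(-z)*cos(2*z)).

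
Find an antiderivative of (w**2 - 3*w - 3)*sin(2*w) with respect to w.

-w**2*cos(2*w)/2 + w*sin(2*w)/2 + 3*w*cos(2*w)/2 - 3*sin(2*w)/4 + 7*cos(2*w)/4 + C

Use integration by parts with u = w**2 - 3*w - 3, dv = sin(2*w) dw, so v = -cos(2*w)/2.
Apply parts 2 times (tabular method): alternate signs, differentiate u down to 0, integrate dv up.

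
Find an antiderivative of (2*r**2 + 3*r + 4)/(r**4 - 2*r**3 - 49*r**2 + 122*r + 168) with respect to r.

Factor the denominator: (r - 6)*(r - 4)*(r + 1)*(r + 7).
Partial-fraction decomposition: -27/(286*(r + 7)) + 1/(70*(r + 1)) - 24/(55*(r - 4)) + 47/(91*(r - 6)).
Integrate each term: A/(r−a) contributes A·log|r−a|.

47*log(r - 6)/91 - 24*log(r - 4)/55 + log(r + 1)/70 - 27*log(r + 7)/286 + C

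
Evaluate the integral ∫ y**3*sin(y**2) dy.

Let u = y², du = 2y dy; rewrite as (1/2)∫ u^1·sin(1u) du.
Now integrate by parts 1 time.

-y**2*cos(y**2)/2 + sin(y**2)/2 + C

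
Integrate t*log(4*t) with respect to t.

t**2*(log(t) + 2*log(2))/2 - t**2/4 + C

Use integration by parts with u = log(4*t), dv = t dt.
Then du = 1/t dt and v = t**2/2.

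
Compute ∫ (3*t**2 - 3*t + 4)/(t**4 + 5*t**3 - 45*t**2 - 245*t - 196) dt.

65*log(t - 7)/616 - 5*log(t + 1)/72 + 64*log(t + 4)/99 - 43*log(t + 7)/63 + C

Factor the denominator: (t - 7)*(t + 1)*(t + 4)*(t + 7).
Partial-fraction decomposition: -43/(63*(t + 7)) + 64/(99*(t + 4)) - 5/(72*(t + 1)) + 65/(616*(t - 7)).
Integrate each term: A/(t−a) contributes A·log|t−a|.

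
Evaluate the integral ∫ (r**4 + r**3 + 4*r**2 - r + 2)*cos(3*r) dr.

Use integration by parts with u = r**4 + r**3 + 4*r**2 - r + 2, dv = cos(3*r) dr, so v = sin(3*r)/3.
Apply parts 4 times (tabular method): alternate signs, differentiate u down to 0, integrate dv up.

r**4*sin(3*r)/3 + r**3*sin(3*r)/3 + 4*r**3*cos(3*r)/9 + 8*r**2*sin(3*r)/9 + r**2*cos(3*r)/3 - 5*r*sin(3*r)/9 + 16*r*cos(3*r)/27 + 38*sin(3*r)/81 - 5*cos(3*r)/27 + C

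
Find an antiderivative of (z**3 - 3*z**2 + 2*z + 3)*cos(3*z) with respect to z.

z**3*sin(3*z)/3 - z**2*sin(3*z) + z**2*cos(3*z)/3 + 4*z*sin(3*z)/9 - 2*z*cos(3*z)/3 + 11*sin(3*z)/9 + 4*cos(3*z)/27 + C

Use integration by parts with u = z**3 - 3*z**2 + 2*z + 3, dv = cos(3*z) dz, so v = sin(3*z)/3.
Apply parts 3 times (tabular method): alternate signs, differentiate u down to 0, integrate dv up.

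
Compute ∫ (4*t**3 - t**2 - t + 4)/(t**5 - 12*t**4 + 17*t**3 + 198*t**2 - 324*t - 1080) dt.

Factor the denominator: (t - 6)**2*(t - 5)*(t + 2)*(t + 3).
Partial-fraction decomposition: -55/(324*(t + 3)) + 15/(224*(t + 2)) + 237/(28*(t - 5)) - 21673/(2592*(t - 6)) + 413/(36*(t - 6)**2).
Integrate each term; A/(t−a) gives A·log|t−a|; A/(t−a)² gives −A/(t−a).

-21673*log(t - 6)/2592 + 237*log(t - 5)/28 + 15*log(t + 2)/224 - 55*log(t + 3)/324 - 413/(36*t - 216) + C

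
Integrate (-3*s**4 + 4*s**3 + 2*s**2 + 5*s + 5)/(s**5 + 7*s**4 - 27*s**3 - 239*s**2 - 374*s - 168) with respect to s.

Factor the denominator: (s - 6)*(s + 1)**2*(s + 4)*(s + 7).
Partial-fraction decomposition: -8507/(1404*(s + 7)) + 1007/(270*(s + 4)) - 125/(588*(s + 1)) + 5/(126*(s + 1)**2) - 2917/(6370*(s - 6)).
Integrate each term; A/(s−a) gives A·log|s−a|; A/(s−a)² gives −A/(s−a).

-2917*log(s - 6)/6370 - 125*log(s + 1)/588 + 1007*log(s + 4)/270 - 8507*log(s + 7)/1404 - 5/(126*s + 126) + C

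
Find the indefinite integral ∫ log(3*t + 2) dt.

Use integration by parts with u = log(3*t + 2), dv = dt.
Then du = 3/(3*t + 2) dt and v = t.

t*log(3*t + 2) - t + 2*log(3*t + 2)/3 + C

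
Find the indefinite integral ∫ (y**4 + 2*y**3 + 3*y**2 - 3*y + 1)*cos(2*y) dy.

Use integration by parts with u = y**4 + 2*y**3 + 3*y**2 - 3*y + 1, dv = cos(2*y) dy, so v = sin(2*y)/2.
Apply parts 4 times (tabular method): alternate signs, differentiate u down to 0, integrate dv up.

y**4*sin(2*y)/2 + y**3*sin(2*y) + y**3*cos(2*y) + 3*y**2*cos(2*y)/2 - 3*y*sin(2*y) + sin(2*y)/2 - 3*cos(2*y)/2 + C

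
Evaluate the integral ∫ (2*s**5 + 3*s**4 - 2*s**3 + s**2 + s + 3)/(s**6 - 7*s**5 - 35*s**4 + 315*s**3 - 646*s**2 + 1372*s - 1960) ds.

4019*log(s - 7)/742 - 659*log(s - 5)/174 + 7*log(s - 2)/72 + 1070*log(s + 7)/3339 - 575*log(s**2 + 4)/24592 + 433*atan(s/2)/12296 + C

Factor the denominator: (s - 7)*(s - 5)*(s - 2)*(s + 7)*(s**2 + 4).
Partial-fraction decomposition: -(575*s - 866)/(12296*(s**2 + 4)) + 1070/(3339*(s + 7)) + 7/(72*(s - 2)) - 659/(174*(s - 5)) + 4019/(742*(s - 7)).
Integrate each term; A/(s−a) gives A·log|s−a|; the (Bs+D)/(s²+p²) term gives a log and an atan.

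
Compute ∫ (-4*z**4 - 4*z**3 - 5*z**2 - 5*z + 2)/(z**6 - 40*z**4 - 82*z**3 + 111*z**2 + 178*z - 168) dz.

Factor the denominator: (z - 7)*(z - 1)**2*(z + 2)*(z + 3)*(z + 4).
Partial-fraction decomposition: 413/(275*(z + 4)) - 61/(40*(z + 3)) + 20/(81*(z + 2)) + 497/(5400*(z - 1)) + 2/(45*(z - 1)**2) - 5627/(17820*(z - 7)).
Integrate each term; A/(z−a) gives A·log|z−a|; A/(z−a)² gives −A/(z−a).

-5627*log(z - 7)/17820 + 497*log(z - 1)/5400 + 20*log(z + 2)/81 - 61*log(z + 3)/40 + 413*log(z + 4)/275 - 2/(45*z - 45) + C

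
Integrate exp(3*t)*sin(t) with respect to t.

3*exp(3*t)*sin(t)/10 - exp(3*t)*cos(t)/10 + C

Let I denote the integral. Integrate by parts with u = sin(t), dv = exp(3*t) dt, so v = exp(3*t)/3: I = exp(3*t)*sin(t)/3 − (1/3)·∫ exp(3*t)*cos(t) dt.
Apply parts again with u = cos(t), dv = exp(3*t) dt: ∫ exp(3*t)*cos(t) dt = exp(3*t)*cos(t)/3 + (1/3)·I. Substituting back brings back I: I = exp(3*t)*sin(t)/3 - exp(3*t)*cos(t)/9 − (1/9)·I.
Solving for I: (1 + 1/9)·I equals the remaining terms, so I = (9/10)·(exp(3*t)*sin(t)/3 - exp(3*t)*cos(t)/9).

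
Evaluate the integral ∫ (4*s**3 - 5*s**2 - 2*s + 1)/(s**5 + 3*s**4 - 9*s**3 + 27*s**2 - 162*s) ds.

Factor the denominator: s*(s - 3)*(s + 6)*(s**2 + 9).
Partial-fraction decomposition: 2*(21*s + 74)/(135*(s**2 + 9)) - 1031/(2430*(s + 6)) + 29/(243*(s - 3)) - 1/(162*s).
Integrate each term; A/(s−a) gives A·log|s−a|; the (Bs+D)/(s²+p²) term gives a log and an atan.

-log(s)/162 + 29*log(s - 3)/243 - 1031*log(s + 6)/2430 + 7*log(s**2 + 9)/45 + 148*atan(s/3)/405 + C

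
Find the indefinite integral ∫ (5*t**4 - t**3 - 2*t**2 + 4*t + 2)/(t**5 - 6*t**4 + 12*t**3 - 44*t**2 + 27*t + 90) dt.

743*log(t - 5)/153 - 74*log(t - 2)/117 + log(t + 1)/90 + 1691*log(t**2 + 9)/4420 + 13249*atan(t/3)/6630 + C

Factor the denominator: (t - 5)*(t - 2)*(t + 1)*(t**2 + 9).
Partial-fraction decomposition: (1691*t + 13249)/(2210*(t**2 + 9)) + 1/(90*(t + 1)) - 74/(117*(t - 2)) + 743/(153*(t - 5)).
Integrate each term; A/(t−a) gives A·log|t−a|; the (Bt+D)/(t²+p²) term gives a log and an atan.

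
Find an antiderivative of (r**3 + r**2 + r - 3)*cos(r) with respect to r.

Use integration by parts with u = r**3 + r**2 + r - 3, dv = cos(r) dr, so v = sin(r).
Apply parts 3 times (tabular method): alternate signs, differentiate u down to 0, integrate dv up.

r**3*sin(r) + r**2*sin(r) + 3*r**2*cos(r) - 5*r*sin(r) + 2*r*cos(r) - 5*sin(r) - 5*cos(r) + C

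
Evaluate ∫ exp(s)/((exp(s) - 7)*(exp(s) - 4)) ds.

Let u = e^s, du = e^s ds.
The integral becomes ∫ du/((u-7)(u-4)); decompose into partial fractions.

log(exp(s) - 7)/3 - log(exp(s) - 4)/3 + C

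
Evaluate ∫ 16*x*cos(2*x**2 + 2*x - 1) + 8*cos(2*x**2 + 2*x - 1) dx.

4*sin(2*x**2 + 2*x - 1) + C

Let u = 2*x**2 + 2*x - 1, so du = (4*x + 2) dx.
Rewriting, the integral becomes 4·∫ cos(u) du = 4·sin(u).
Substituting back, u = 2*x**2 + 2*x - 1.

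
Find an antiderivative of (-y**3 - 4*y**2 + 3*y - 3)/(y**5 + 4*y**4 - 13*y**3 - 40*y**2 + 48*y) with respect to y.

-log(y)/16 - 19*log(y - 3)/98 + log(y - 1)/10 + 613*log(y + 4)/3920 - 3/(28*y + 112) + C

Factor the denominator: y*(y - 3)*(y - 1)*(y + 4)**2.
Partial-fraction decomposition: 613/(3920*(y + 4)) + 3/(28*(y + 4)**2) + 1/(10*(y - 1)) - 19/(98*(y - 3)) - 1/(16*y).
Integrate each term; A/(y−a) gives A·log|y−a|; A/(y−a)² gives −A/(y−a).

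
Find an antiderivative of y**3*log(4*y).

Use integration by parts with u = log(4*y), dv = y**3 dy.
Then du = 1/y dy and v = y**4/4.

y**4*(log(y) + 2*log(2))/4 - y**4/16 + C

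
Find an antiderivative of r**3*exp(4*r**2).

(4*r**2 - 1)*exp(4*r**2)/32 + C

Let u = r², du = 2r dr; rewrite as (1/2)∫ u^1·exp(4u) du.
Now integrate by parts 1 time.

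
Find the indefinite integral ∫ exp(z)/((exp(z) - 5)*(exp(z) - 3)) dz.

Let u = e^z, du = e^z dz.
The integral becomes ∫ du/((u-5)(u-3)); decompose into partial fractions.

log(exp(z) - 5)/2 - log(exp(z) - 3)/2 + C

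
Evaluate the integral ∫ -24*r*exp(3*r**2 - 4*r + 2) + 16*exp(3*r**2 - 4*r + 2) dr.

-4*exp(3*r**2 - 4*r + 2) + C

Let u = 3*r**2 - 4*r + 2, so du = (6*r - 4) dr.
Rewriting, the integral becomes -4·∫ e^u du = -4·e^u.
Substituting back, u = 3*r**2 - 4*r + 2.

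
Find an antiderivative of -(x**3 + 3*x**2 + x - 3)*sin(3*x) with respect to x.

x**3*cos(3*x)/3 - x**2*sin(3*x)/3 + x**2*cos(3*x) - 2*x*sin(3*x)/3 + x*cos(3*x)/9 - sin(3*x)/27 - 11*cos(3*x)/9 + C

Use integration by parts with u = x**3 + 3*x**2 + x - 3, dv = -sin(3*x) dx, so v = cos(3*x)/3.
Apply parts 3 times (tabular method): alternate signs, differentiate u down to 0, integrate dv up.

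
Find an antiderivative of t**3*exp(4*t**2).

(4*t**2 - 1)*exp(4*t**2)/32 + C

Let u = t², du = 2t dt; rewrite as (1/2)∫ u^1·exp(4u) du.
Now integrate by parts 1 time.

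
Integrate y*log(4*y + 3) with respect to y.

Use integration by parts with u = log(4*y + 3), dv = y dy.
Then du = 4/(4*y + 3) dy and v = y**2/2.

y**2*log(4*y + 3)/2 - y**2/4 + 3*y/8 - 9*log(4*y + 3)/32 + C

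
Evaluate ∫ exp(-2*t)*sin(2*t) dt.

Let I denote the integral. Integrate by parts with u = sin(2*t), dv = exp(-2*t) dt, so v = -exp(-2*t)/2: I = -exp(-2*t)*sin(2*t)/2 + ∫ exp(-2*t)*cos(2*t) dt.
Apply parts again with u = cos(2*t), dv = exp(-2*t) dt: ∫ exp(-2*t)*cos(2*t) dt = -exp(-2*t)*cos(2*t)/2 − I. Substituting back brings back I: I = -exp(-2*t)*sin(2*t)/2 - exp(-2*t)*cos(2*t)/2 − I.
Solving for I: (1 + 1)·I equals the remaining terms, so I = (1/2)·(-exp(-2*t)*sin(2*t)/2 - exp(-2*t)*cos(2*t)/2).

-exp(-2*t)*sin(2*t)/4 - exp(-2*t)*cos(2*t)/4 + C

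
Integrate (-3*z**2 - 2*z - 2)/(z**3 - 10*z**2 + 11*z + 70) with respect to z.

Factor the denominator: (z - 7)*(z - 5)*(z + 2).
Partial-fraction decomposition: -10/(63*(z + 2)) + 87/(14*(z - 5)) - 163/(18*(z - 7)).
Integrate each term: A/(z−a) contributes A·log|z−a|.

-163*log(z - 7)/18 + 87*log(z - 5)/14 - 10*log(z + 2)/63 + C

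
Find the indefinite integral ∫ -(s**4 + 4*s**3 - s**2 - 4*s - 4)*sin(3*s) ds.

s**4*cos(3*s)/3 - 4*s**3*sin(3*s)/9 + 4*s**3*cos(3*s)/3 - 4*s**2*sin(3*s)/3 - 7*s**2*cos(3*s)/9 + 14*s*sin(3*s)/27 - 20*s*cos(3*s)/9 + 20*sin(3*s)/27 - 94*cos(3*s)/81 + C

Use integration by parts with u = s**4 + 4*s**3 - s**2 - 4*s - 4, dv = -sin(3*s) ds, so v = cos(3*s)/3.
Apply parts 4 times (tabular method): alternate signs, differentiate u down to 0, integrate dv up.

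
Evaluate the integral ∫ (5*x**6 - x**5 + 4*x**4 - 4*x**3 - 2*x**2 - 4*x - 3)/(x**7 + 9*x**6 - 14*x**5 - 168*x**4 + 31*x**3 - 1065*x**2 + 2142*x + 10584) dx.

20173*log(x - 4)/18150 - 239*log(x - 3)/600 + 89*log(x + 2)/1950 + 84730099*log(x + 7)/20352200 + 255967*log(x**2 + 9)/6559800 - 258123*atan(x/3)/1093300 + 123191/(6380*x + 44660) + C

Factor the denominator: (x - 4)*(x - 3)*(x + 2)*(x + 7)**2*(x**2 + 9).
Partial-fraction decomposition: (255967*x - 2323107)/(3279900*(x**2 + 9)) + 84730099/(20352200*(x + 7)) - 123191/(6380*(x + 7)**2) + 89/(1950*(x + 2)) - 239/(600*(x - 3)) + 20173/(18150*(x - 4)).
Integrate each term; A/(x−a) gives A·log|x−a|; the (Bx+D)/(x²+p²) term gives a log and an atan.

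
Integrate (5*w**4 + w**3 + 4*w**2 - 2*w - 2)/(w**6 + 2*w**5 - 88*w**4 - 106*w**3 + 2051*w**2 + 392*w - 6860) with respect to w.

174*log(w - 7)/245 - 1669*log(w - 5)/3024 + 49*log(w - 2)/2430 - log(w + 2)/70 - 156377*log(w + 7)/952560 - 1187/(756*w + 5292) + C

Factor the denominator: (w - 7)*(w - 5)*(w - 2)*(w + 2)*(w + 7)**2.
Partial-fraction decomposition: -156377/(952560*(w + 7)) + 1187/(756*(w + 7)**2) - 1/(70*(w + 2)) + 49/(2430*(w - 2)) - 1669/(3024*(w - 5)) + 174/(245*(w - 7)).
Integrate each term; A/(w−a) gives A·log|w−a|; A/(w−a)² gives −A/(w−a).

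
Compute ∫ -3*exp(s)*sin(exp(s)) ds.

Let u = exp(s), so du = (exp(s)) ds.
Rewriting, the integral becomes -3·∫ sin(u) du = -3·-cos(u).
Substituting back, u = exp(s).

3*cos(exp(s)) + C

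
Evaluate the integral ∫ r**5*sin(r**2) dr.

-r**4*cos(r**2)/2 + r**2*sin(r**2) + cos(r**2) + C

Let u = r², du = 2r dr; rewrite as (1/2)∫ u^2·sin(1u) du.
Now integrate by parts 2 times.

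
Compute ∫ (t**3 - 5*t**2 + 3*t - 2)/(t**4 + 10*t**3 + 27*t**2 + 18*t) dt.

-log(t)/9 + 11*log(t + 1)/10 - 83*log(t + 3)/18 + 208*log(t + 6)/45 + C

Factor the denominator: t*(t + 1)*(t + 3)*(t + 6).
Partial-fraction decomposition: 208/(45*(t + 6)) - 83/(18*(t + 3)) + 11/(10*(t + 1)) - 1/(9*t).
Integrate each term: A/(t−a) contributes A·log|t−a|.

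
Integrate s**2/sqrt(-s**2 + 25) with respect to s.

-s*sqrt(-s**2 + 25)/2 + 25*asin(s/5)/2 + C

Substitute s = 5·sin(θ), so ds = 5·cos(θ) dθ and the radical becomes sqrt(-s**2 + 25) = 5·cos(θ) by the Pythagorean identity.
Integrate the resulting trig expression in θ, then back-substitute θ = asin(s/5), sin(θ) = s/5, cos(θ) = sqrt(-s**2 + 25)/5 (absorbing any constant into C).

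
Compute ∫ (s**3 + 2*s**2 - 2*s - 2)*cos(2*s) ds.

s**3*sin(2*s)/2 + s**2*sin(2*s) + 3*s**2*cos(2*s)/4 - 7*s*sin(2*s)/4 + s*cos(2*s) - 3*sin(2*s)/2 - 7*cos(2*s)/8 + C

Use integration by parts with u = s**3 + 2*s**2 - 2*s - 2, dv = cos(2*s) ds, so v = sin(2*s)/2.
Apply parts 3 times (tabular method): alternate signs, differentiate u down to 0, integrate dv up.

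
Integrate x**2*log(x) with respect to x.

Use integration by parts with u = log(x), dv = x**2 dx.
Then du = 1/x dx and v = x**3/3.

x**3*log(x)/3 - x**3/9 + C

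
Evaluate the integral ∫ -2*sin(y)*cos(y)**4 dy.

2*cos(y)**5/5 + C

Let u = cos(y), so du = (-sin(y)) dy.
Rewriting, the integral becomes 2·∫ u^4 du = 2·u^5/5.
Substituting back, u = cos(y).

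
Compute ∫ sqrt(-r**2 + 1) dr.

Substitute r = sin(θ), so dr = cos(θ) dθ and the radical becomes sqrt(-r**2 + 1) = cos(θ) by the Pythagorean identity.
Integrate the resulting trig expression in θ, then back-substitute θ = asin(r), sin(θ) = r, cos(θ) = sqrt(-r**2 + 1) (absorbing any constant into C).

r*sqrt(-r**2 + 1)/2 + asin(r)/2 + C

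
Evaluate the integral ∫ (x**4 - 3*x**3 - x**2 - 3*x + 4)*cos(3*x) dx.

x**4*sin(3*x)/3 - x**3*sin(3*x) + 4*x**3*cos(3*x)/9 - 7*x**2*sin(3*x)/9 - x**2*cos(3*x) - x*sin(3*x)/3 - 14*x*cos(3*x)/27 + 122*sin(3*x)/81 - cos(3*x)/9 + C

Use integration by parts with u = x**4 - 3*x**3 - x**2 - 3*x + 4, dv = cos(3*x) dx, so v = sin(3*x)/3.
Apply parts 4 times (tabular method): alternate signs, differentiate u down to 0, integrate dv up.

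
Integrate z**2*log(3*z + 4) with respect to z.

Use integration by parts with u = log(3*z + 4), dv = z**2 dz.
Then du = 3/(3*z + 4) dz and v = z**3/3.

z**3*log(3*z + 4)/3 - z**3/9 + 2*z**2/9 - 16*z/27 + 64*log(3*z + 4)/81 + C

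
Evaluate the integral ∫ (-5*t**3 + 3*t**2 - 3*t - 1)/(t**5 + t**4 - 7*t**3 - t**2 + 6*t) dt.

Factor the denominator: t*(t - 2)*(t - 1)*(t + 1)*(t + 3).
Partial-fraction decomposition: 17/(12*(t + 3)) - 5/(6*(t + 1)) + 3/(4*(t - 1)) - 7/(6*(t - 2)) - 1/(6*t).
Integrate each term: A/(t−a) contributes A·log|t−a|.

-log(t)/6 - 7*log(t - 2)/6 + 3*log(t - 1)/4 - 5*log(t + 1)/6 + 17*log(t + 3)/12 + C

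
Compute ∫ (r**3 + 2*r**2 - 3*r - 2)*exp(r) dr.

(r**3 - r**2 - r - 1)*exp(r) + C

Use integration by parts with u = r**3 + 2*r**2 - 3*r - 2, dv = exp(r) dr, so v = exp(r).
Apply parts 3 times (tabular method): alternate signs, differentiate u down to 0, integrate dv up.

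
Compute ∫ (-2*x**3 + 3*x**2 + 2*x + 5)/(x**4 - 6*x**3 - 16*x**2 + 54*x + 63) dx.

Factor the denominator: (x - 7)*(x - 3)*(x + 1)*(x + 3).
Partial-fraction decomposition: -2/(3*(x + 3)) + 1/(8*(x + 1)) + 1/(6*(x - 3)) - 13/(8*(x - 7)).
Integrate each term: A/(x−a) contributes A·log|x−a|.

-13*log(x - 7)/8 + log(x - 3)/6 + log(x + 1)/8 - 2*log(x + 3)/3 + C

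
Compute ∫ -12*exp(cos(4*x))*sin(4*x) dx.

Let u = cos(4*x), so du = (-4*sin(4*x)) dx.
Rewriting, the integral becomes 3·∫ e^u du = 3·e^u.
Substituting back, u = cos(4*x).

3*exp(cos(4*x)) + C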